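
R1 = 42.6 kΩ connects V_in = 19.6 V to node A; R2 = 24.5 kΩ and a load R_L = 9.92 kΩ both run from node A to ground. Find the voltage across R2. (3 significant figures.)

R2 ‖ R_L = (24.5 × 9.92)/(24.5 + 9.92) = 7.061 kΩ.
Now apply the divider: V_out = 19.6 × 0.1422 = 2.787 V.

V_out ≈ 2.79 V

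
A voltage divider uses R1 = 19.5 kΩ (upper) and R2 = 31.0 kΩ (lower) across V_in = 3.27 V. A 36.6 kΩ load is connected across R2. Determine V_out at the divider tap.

V_out ≈ 1.51 V

First combine the lower leg with the load: R2 ‖ R_L = 16.78 kΩ.
Now apply the divider: V_out = 3.27 × 0.4626 = 1.513 V.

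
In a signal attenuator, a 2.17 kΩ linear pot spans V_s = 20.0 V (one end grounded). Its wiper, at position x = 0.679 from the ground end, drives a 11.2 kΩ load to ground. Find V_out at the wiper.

The pot divides into 0.6966 kΩ above the wiper and 1.473 kΩ below.
R_L loads the lower segment: effective lower R = 1.302 kΩ.
Then V_out = V_s · 1.302/(0.6966 + 1.302) = 13.03 V.

V_out ≈ 13.0 V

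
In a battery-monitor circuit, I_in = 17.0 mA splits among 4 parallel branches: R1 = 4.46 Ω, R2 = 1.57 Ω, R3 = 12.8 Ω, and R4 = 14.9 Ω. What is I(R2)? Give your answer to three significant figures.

Conductances: ΣG = 1/4.46 + 1/1.57 + 1/12.8 + 1/14.9 = 1.006 (1/Ω).
R2 takes the fraction G_k/ΣG = 0.6369/1.006 = 0.6329, so I = 17.0 × 0.6329 = 10.76 mA.

I ≈ 10.8 mA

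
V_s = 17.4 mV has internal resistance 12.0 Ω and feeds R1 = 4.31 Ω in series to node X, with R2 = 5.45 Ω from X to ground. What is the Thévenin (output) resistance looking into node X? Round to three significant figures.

R_th ≈ 4.08 Ω

R1' = 12.0 + 4.31 = 16.31 Ω (source resistance + R1).
With V_s suppressed (replaced by a short), R_th = R1' ‖ R2 = (16.31 × 5.45)/(16.31 + 5.45) = 4.085 Ω.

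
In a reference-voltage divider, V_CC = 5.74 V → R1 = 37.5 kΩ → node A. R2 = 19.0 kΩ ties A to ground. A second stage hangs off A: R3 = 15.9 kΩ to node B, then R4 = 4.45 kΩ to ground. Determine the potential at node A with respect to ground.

Node A sees R2 in parallel with the series input of stage 2, R3 + R4 = 20.35 kΩ.
R2 ‖ (R3+R4) = 9.826 kΩ.
First divider: V_A = V_CC · 9.826/(37.5 + 9.826) = 1.192 V.

V_A ≈ 1.19 V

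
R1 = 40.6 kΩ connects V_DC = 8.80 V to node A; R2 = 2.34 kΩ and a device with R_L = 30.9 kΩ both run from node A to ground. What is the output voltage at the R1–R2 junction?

V_out ≈ 0.448 V

First combine the lower leg with the load: R2 ‖ R_L = 2.175 kΩ.
Now apply the divider: V_out = 8.80 × 0.05085 = 0.4475 V.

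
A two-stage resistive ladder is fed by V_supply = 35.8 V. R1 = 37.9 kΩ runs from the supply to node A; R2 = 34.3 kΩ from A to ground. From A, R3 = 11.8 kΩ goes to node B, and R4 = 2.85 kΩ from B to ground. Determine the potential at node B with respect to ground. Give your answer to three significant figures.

The second stage (R3 + R4 = 14.65 kΩ) loads node A in parallel with R2.
Effective lower resistance at A: R2 ‖ 14.65 = 10.27 kΩ.
First divider: V_A = V_supply · 10.27/(37.9 + 10.27) = 7.630 V.
Then the unloaded second divider: V_B = V_A × R4/(R3+R4) = 7.630 × 0.1945 = 1.484 V.

V_B ≈ 1.48 V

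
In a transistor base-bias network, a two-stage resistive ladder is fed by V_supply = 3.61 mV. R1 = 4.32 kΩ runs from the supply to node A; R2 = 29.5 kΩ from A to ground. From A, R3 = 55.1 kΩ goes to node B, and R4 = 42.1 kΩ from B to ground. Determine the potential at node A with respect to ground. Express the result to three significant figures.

V_A ≈ 3.03 mV

Node A sees R2 in parallel with the series input of stage 2, R3 + R4 = 97.20 kΩ.
R2 ‖ (R3+R4) = 22.63 kΩ.
V_A = 3.61 × 22.63/(4.32 + 22.63) = 3.031 mV.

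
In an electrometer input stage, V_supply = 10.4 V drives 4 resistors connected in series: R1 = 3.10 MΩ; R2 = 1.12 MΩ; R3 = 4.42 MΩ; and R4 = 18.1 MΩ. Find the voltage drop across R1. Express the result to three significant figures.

V ≈ 1.21 V

Total series resistance ΣR = 3.10 + 1.12 + 4.42 + 18.1 = 26.74 MΩ.
Voltage divider: V = V_supply · (3.100 / 26.74) = 10.4 × 0.1159 = 1.206 V.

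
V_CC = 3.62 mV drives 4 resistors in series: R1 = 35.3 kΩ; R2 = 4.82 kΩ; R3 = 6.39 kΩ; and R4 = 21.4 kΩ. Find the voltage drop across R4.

V ≈ 1.14 mV

Series total: ΣR = 35.3 + 4.82 + 6.39 + 21.4 = 67.91 kΩ.
By the voltage-divider rule, V = 3.62 × 21.40/67.91 = 1.141 mV.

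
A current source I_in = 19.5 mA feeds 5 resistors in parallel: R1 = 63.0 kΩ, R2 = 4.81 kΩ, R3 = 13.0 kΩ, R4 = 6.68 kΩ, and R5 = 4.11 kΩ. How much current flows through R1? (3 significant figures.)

I ≈ 0.446 mA

Total conductance ΣG = 1/63.0 + 1/4.81 + 1/13.0 + 1/6.68 + 1/4.11 = 0.6937 (units of 1/kΩ).
By the current-divider rule, I = I_in · G_k/ΣG = 19.5 × 0.02288 = 0.4462 mA.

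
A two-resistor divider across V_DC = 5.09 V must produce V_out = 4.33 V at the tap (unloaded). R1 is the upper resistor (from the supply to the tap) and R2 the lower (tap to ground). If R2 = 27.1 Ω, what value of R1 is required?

R1 ≈ 4.76 Ω

V_out/V_DC = R2/(R1+R2) = 0.8507.
R1 = R2·(1/k − 1) = 27.1 × 0.1755 = 4.757 Ω.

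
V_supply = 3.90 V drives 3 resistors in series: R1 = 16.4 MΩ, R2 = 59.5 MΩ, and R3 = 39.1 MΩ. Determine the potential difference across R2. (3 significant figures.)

V ≈ 2.02 V

ΣR = 16.4 + 59.5 + 39.1 = 115.0 MΩ.
By the voltage-divider rule, V = 3.90 × 59.50/115.0 = 2.018 V.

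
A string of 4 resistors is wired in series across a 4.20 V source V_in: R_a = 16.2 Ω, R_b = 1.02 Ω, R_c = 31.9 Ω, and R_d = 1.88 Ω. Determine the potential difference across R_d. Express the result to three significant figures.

ΣR = 16.2 + 1.02 + 31.9 + 1.88 = 51.00 Ω.
Voltage divider: V = V_in · (1.880 / 51.00) = 4.20 × 0.03686 = 0.1548 V.

V ≈ 0.155 V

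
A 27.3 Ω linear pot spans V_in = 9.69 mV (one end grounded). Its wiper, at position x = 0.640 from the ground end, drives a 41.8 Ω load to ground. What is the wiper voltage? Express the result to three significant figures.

Lower segment x·R_p = 17.47 Ω; upper segment (1−x)·R_p = 9.828 Ω.
R_L loads the lower segment: effective lower R = 12.32 Ω.
Loaded-divider output: V_out = 9.69 × 0.5563 = 5.390 mV.
(Unloaded: V_out = x·V_in = 6.20 mV.)

V_out ≈ 5.39 mV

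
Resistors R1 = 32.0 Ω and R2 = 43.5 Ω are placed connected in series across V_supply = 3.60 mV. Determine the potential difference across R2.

ΣR = 32.0 + 43.5 = 75.50 Ω.
Voltage divider: V = V_supply · (43.50 / 75.50) = 3.60 × 0.5762 = 2.074 mV.

V ≈ 2.07 mV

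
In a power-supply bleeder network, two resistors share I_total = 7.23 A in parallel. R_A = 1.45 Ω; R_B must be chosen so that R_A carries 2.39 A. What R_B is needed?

The fraction through R_A equals R_B/(R_A+R_B).
With f = 0.3306, R_B = R_A · f/(1−f) = 1.45 × 0.4938 = 0.7160 Ω.

R_B ≈ 0.716 Ω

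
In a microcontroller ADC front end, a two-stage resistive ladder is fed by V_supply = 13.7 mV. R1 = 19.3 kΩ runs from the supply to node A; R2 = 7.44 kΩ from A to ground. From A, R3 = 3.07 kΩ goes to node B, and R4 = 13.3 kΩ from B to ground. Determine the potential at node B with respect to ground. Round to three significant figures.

V_B ≈ 2.33 mV

Node A sees R2 in parallel with the series input of stage 2, R3 + R4 = 16.37 kΩ.
Effective lower resistance at A: R2 ‖ 16.37 = 5.115 kΩ.
First divider: V_A = V_supply · 5.115/(19.3 + 5.115) = 2.870 mV.
V_B = V_A × 0.8125 = 2.332 mV.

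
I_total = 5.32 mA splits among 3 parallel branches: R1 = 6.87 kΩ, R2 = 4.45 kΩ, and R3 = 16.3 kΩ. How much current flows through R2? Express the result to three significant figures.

Total conductance ΣG = 1/6.87 + 1/4.45 + 1/16.3 = 0.4316 (units of 1/kΩ).
Current divider: I(R2) = I_total · G_k/ΣG = 5.32 × (0.2247/0.4316) = 5.32 × 0.5206 = 2.770 mA.

I ≈ 2.77 mA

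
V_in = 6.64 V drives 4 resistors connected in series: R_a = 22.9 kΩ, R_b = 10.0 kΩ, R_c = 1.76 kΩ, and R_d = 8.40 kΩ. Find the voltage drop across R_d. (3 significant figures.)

V ≈ 1.30 V

Series total: ΣR = 22.9 + 10.0 + 1.76 + 8.40 = 43.06 kΩ.
By the voltage-divider rule, V = 6.64 × 8.400/43.06 = 1.295 V.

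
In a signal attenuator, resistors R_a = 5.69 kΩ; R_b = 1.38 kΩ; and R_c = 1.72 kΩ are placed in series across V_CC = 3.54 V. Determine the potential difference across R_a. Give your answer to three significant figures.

V ≈ 2.29 V

Total series resistance ΣR = 5.69 + 1.38 + 1.72 = 8.790 kΩ.
By the voltage-divider rule, V = 3.54 × 5.690/8.790 = 2.292 V.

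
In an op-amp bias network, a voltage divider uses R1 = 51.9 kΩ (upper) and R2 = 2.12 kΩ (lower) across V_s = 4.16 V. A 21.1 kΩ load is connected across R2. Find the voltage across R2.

The load sits in parallel with R2, giving an effective lower resistance R2' = R2·R_L/(R2+R_L) = 1.926 kΩ.
Now apply the divider: V_out = 4.16 × 0.03579 = 0.1489 V.

V_out ≈ 0.149 V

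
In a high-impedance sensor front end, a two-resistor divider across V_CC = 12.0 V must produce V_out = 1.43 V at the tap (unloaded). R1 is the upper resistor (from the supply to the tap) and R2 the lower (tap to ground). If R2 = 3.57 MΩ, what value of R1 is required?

R1 ≈ 26.4 MΩ

V_out/V_CC = R2/(R1+R2) = 0.1192.
Rearranging, R1 = R2·(1−k)/k = 3.57 × 7.392 = 26.39 MΩ.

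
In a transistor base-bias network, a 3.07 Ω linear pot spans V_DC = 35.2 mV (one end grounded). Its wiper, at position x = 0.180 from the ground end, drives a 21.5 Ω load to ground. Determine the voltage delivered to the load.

V_out ≈ 6.21 mV

Lower segment x·R_p = 0.5526 Ω; upper segment (1−x)·R_p = 2.517 Ω.
Lower segment in parallel with the load: 0.5526 ‖ 21.5 = 0.5388 Ω.
V_out = 35.2 × 0.5388/(2.517 + 0.5388) = 6.205 mV.
(Unloaded: V_out = x·V_DC = 6.34 mV.)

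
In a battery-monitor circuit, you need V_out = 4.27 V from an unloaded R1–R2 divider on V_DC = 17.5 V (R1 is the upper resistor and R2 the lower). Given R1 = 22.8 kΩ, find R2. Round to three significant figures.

R2 ≈ 7.36 kΩ

V_out/V_DC = R2/(R1+R2) = 0.2440.
Rearranging, R2 = R1·k/(1−k) = 22.8 × 0.3228 = 7.359 kΩ.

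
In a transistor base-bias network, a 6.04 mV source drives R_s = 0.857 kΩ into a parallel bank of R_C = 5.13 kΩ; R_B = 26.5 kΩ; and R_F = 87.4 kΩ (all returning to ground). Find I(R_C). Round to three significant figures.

Parallel bank: R_p = 1/(1/5.13 + 1/26.5 + 1/87.4) = 4.097 kΩ.
V_A by voltage divider: V_A = 6.04 × 4.097/(0.857 + 4.097) = 4.995 mV.
I(R_C) = V_A / R_C = 4.995/5.13 = 0.9737 µA.

I ≈ 0.974 µA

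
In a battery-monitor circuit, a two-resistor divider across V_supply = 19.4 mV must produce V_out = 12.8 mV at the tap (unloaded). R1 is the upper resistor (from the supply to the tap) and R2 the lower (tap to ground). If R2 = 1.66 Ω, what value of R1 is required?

The divider ratio is R2/(R1+R2) = 12.8/19.4 = 0.6598.
Rearranging, R1 = R2·(1−k)/k = 1.66 × 0.5156 = 0.8559 Ω.

R1 ≈ 0.856 Ω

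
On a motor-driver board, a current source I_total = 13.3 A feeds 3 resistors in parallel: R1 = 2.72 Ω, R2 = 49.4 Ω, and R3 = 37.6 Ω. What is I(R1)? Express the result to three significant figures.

I ≈ 11.8 A

Total conductance ΣG = 1/2.72 + 1/49.4 + 1/37.6 = 0.4145 (units of 1/Ω).
By the current-divider rule, I = I_total · G_k/ΣG = 13.3 × 0.8870 = 11.80 A.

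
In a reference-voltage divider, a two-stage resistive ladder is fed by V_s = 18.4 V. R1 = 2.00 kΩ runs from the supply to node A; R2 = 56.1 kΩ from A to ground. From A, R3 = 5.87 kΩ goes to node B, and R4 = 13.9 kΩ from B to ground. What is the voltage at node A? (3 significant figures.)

Looking into the second stage from A: R3 + R4 = 19.77 kΩ appears in parallel with R2.
R2 ‖ (R3+R4) = 14.62 kΩ.
First divider: V_A = V_s · 14.62/(2.00 + 14.62) = 16.19 V.

V_A ≈ 16.2 V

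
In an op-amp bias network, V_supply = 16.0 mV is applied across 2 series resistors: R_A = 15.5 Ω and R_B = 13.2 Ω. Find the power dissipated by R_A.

P ≈ 4.82 µW

ΣR = 28.70 Ω → I = 16.0/28.70 = 0.5575 mA.
V(R_A) = I·R = 8.641 mV; P = V·I = 8.641 × 0.5575 = 4.817 µW.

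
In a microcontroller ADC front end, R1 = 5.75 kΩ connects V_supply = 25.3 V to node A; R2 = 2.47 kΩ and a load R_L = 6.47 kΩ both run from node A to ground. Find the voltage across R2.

The load sits in parallel with R2, giving an effective lower resistance R2' = R2·R_L/(R2+R_L) = 1.788 kΩ.
Now apply the divider: V_out = 25.3 × 0.2372 = 6.000 V.

V_out ≈ 6.00 V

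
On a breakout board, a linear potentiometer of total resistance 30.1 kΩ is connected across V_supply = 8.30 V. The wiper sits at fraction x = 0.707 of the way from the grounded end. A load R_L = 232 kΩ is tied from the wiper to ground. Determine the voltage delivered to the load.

V_out ≈ 5.71 V

Lower segment x·R_p = 21.28 kΩ; upper segment (1−x)·R_p = 8.819 kΩ.
(x·R_p) ‖ R_L = 19.49 kΩ.
Then V_out = V_supply · 19.49/(8.819 + 19.49) = 5.715 V.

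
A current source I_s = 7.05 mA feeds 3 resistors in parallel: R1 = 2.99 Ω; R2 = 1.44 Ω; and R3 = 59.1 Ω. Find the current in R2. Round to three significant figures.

I ≈ 4.68 mA

Conductances: ΣG = 1/2.99 + 1/1.44 + 1/59.1 = 1.046 (1/Ω).
R2 takes the fraction G_k/ΣG = 0.6944/1.046 = 0.6640, so I = 7.05 × 0.6640 = 4.681 mA.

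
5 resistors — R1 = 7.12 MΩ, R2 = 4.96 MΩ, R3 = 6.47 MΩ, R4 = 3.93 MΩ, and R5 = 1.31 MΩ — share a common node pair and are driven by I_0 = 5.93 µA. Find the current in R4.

Total conductance ΣG = 1/7.12 + 1/4.96 + 1/6.47 + 1/3.93 + 1/1.31 = 1.514 (units of 1/MΩ).
R4 takes the fraction G_k/ΣG = 0.2545/1.514 = 0.1680, so I = 5.93 × 0.1680 = 0.9963 µA.

I ≈ 0.996 µA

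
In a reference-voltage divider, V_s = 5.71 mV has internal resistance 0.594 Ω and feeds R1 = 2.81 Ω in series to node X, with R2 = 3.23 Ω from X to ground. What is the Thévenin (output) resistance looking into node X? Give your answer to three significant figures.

R_th ≈ 1.66 Ω

R1' = 0.594 + 2.81 = 3.404 Ω (source resistance + R1).
With V_s suppressed (replaced by a short), R_th = R1' ‖ R2 = (3.404 × 3.23)/(3.404 + 3.23) = 1.657 Ω.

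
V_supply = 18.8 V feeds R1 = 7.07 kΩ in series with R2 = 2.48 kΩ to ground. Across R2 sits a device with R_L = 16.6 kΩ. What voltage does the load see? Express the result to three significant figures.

V_out ≈ 4.40 V

First combine the lower leg with the load: R2 ‖ R_L = 2.158 kΩ.
Now apply the divider: V_out = 18.8 × 0.2338 = 4.396 V.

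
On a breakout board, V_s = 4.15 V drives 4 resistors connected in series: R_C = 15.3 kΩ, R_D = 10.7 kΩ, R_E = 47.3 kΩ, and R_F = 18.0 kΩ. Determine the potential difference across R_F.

V ≈ 0.818 V

Total series resistance ΣR = 15.3 + 10.7 + 47.3 + 18.0 = 91.30 kΩ.
Voltage divider: V = V_s · (18.00 / 91.30) = 4.15 × 0.1972 = 0.8182 V.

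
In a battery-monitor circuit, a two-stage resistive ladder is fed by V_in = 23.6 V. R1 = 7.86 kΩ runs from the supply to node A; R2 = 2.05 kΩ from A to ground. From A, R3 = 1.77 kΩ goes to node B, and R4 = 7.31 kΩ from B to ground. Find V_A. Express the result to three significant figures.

The second stage (R3 + R4 = 9.080 kΩ) loads node A in parallel with R2.
Effective lower resistance at A: R2 ‖ 9.080 = 1.672 kΩ.
V_A = 23.6 × 1.672/(7.86 + 1.672) = 4.141 V.

V_A ≈ 4.14 V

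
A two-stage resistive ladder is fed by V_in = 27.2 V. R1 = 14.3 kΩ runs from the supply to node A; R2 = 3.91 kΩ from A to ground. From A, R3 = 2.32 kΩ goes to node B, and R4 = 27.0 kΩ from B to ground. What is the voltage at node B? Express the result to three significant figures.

The second stage (R3 + R4 = 29.32 kΩ) loads node A in parallel with R2.
R2 ‖ (R3+R4) = 3.450 kΩ.
So V_A = 27.2 × 0.1944 = 5.287 V.
V_B = V_A × 0.9209 = 4.868 V.

V_B ≈ 4.87 V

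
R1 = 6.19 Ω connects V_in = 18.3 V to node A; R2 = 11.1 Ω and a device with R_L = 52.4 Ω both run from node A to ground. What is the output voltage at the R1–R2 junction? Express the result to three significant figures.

First combine the lower leg with the load: R2 ‖ R_L = 9.160 Ω.
Now apply the divider: V_out = 18.3 × 0.5967 = 10.92 V.
(Unloaded it would be 11.7 V; the load pulls it down.)

V_out ≈ 10.9 V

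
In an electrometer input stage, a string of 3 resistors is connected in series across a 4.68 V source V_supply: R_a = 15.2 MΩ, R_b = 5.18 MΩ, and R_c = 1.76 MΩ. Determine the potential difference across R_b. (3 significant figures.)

V ≈ 1.09 V

Series total: ΣR = 15.2 + 5.18 + 1.76 = 22.14 MΩ.
By the voltage-divider rule, V = 4.68 × 5.180/22.14 = 1.095 V.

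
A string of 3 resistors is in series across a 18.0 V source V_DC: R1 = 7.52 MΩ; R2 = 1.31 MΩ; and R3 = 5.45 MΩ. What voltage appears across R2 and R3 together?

V ≈ 8.52 V

Total series resistance ΣR = 7.52 + 1.31 + 5.45 = 14.28 MΩ.
R_{R2..R3} = 1.31 + 5.45 = 6.760 MΩ.
By the voltage-divider rule, V = 18.0 × 6.760/14.28 = 8.521 V.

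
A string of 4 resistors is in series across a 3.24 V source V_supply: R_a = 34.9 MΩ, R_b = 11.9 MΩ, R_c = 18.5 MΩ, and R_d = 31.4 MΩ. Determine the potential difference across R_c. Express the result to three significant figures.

Total series resistance ΣR = 34.9 + 11.9 + 18.5 + 31.4 = 96.70 MΩ.
Voltage divider: V = V_supply · (18.50 / 96.70) = 3.24 × 0.1913 = 0.6199 V.

V ≈ 0.620 V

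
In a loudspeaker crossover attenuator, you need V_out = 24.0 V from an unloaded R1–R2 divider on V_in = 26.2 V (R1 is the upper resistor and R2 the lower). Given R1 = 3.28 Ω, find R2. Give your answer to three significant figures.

The divider ratio is R2/(R1+R2) = 24.0/26.2 = 0.9160.
So R2 = R1 · V_out/(V_in − V_out) = 3.28 × 24.0/(26.2 − 24.0) = 3.28 × 10.91 = 35.78 Ω.

R2 ≈ 35.8 Ω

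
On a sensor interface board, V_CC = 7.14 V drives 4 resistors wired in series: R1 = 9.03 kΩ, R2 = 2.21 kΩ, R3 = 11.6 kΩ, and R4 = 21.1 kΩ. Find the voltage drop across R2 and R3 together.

Total series resistance ΣR = 9.03 + 2.21 + 11.6 + 21.1 = 43.94 kΩ.
R_{R2..R3} = 2.21 + 11.6 = 13.81 kΩ.
V = V_CC · R/ΣR = 7.14 × 0.3143 = 2.244 V.

V ≈ 2.24 V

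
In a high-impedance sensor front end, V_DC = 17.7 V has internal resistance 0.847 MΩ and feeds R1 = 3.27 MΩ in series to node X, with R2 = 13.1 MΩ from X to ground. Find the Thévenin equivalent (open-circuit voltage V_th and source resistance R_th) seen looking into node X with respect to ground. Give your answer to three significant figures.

R1' = 0.847 + 3.27 = 4.117 MΩ (source resistance + R1).
V_th is the unloaded tap voltage: V_DC · R2/(R1'+R2) = 17.7 × 0.7609 = 13.47 V.
Looking into X with the source shorted: R_th = R1'·R2/(R1'+R2) = 4.117 × 13.1/17.22 = 3.133 MΩ.

V_th ≈ 13.5 V, R_th ≈ 3.13 MΩ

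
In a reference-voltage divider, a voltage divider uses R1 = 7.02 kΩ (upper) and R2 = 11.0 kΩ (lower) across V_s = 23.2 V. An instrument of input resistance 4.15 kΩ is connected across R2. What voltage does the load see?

The load sits in parallel with R2, giving an effective lower resistance R2' = R2·R_L/(R2+R_L) = 3.013 kΩ.
Now apply the divider: V_out = 23.2 × 0.3003 = 6.967 V.

V_out ≈ 6.97 V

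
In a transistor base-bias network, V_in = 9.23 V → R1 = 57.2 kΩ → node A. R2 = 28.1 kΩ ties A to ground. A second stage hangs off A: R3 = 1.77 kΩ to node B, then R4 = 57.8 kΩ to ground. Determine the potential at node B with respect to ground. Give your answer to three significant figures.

V_B ≈ 2.24 V

Looking into the second stage from A: R3 + R4 = 59.57 kΩ appears in parallel with R2.
Effective lower resistance at A: R2 ‖ 59.57 = 19.09 kΩ.
V_A = 9.23 × 19.09/(57.2 + 19.09) = 2.310 V.
V_B = V_A × 0.9703 = 2.241 V.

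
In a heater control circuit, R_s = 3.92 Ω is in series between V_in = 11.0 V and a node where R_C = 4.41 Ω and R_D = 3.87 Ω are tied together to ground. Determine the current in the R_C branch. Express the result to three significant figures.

I ≈ 0.860 A

Combine the parallel branches: R_p = (1/4.41 + 1/3.87)⁻¹ = 2.061 Ω.
V_A = 11.0 × 2.061/5.981 = 3.791 V.
I(R_C) = V_A / R_C = 3.791/4.41 = 0.8596 A.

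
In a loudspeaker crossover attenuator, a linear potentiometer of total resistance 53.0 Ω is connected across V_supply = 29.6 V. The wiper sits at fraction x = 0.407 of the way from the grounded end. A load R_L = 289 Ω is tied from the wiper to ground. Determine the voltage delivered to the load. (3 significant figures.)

Lower segment x·R_p = 21.57 Ω; upper segment (1−x)·R_p = 31.43 Ω.
Lower segment in parallel with the load: 21.57 ‖ 289 = 20.07 Ω.
V_out = 29.6 × 20.07/(31.43 + 20.07) = 11.54 V.
(Unloaded: V_out = x·V_supply = 12.0 V.)

V_out ≈ 11.5 V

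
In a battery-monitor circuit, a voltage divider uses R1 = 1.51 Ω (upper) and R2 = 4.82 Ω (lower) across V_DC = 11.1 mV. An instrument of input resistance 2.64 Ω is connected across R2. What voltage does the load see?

R2 ‖ R_L = (4.82 × 2.64)/(4.82 + 2.64) = 1.706 Ω.
Voltage divider with the loaded lower leg: V_out = 11.1 × 1.706/(1.51 + 1.706) = 11.1 × 0.5304 = 5.888 mV.

V_out ≈ 5.89 mV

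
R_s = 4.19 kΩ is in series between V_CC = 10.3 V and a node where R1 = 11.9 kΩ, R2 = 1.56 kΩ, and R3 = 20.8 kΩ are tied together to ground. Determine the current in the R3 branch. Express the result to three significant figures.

Combine the parallel branches: R_p = (1/11.9 + 1/1.56 + 1/20.8)⁻¹ = 1.293 kΩ.
V_A = 10.3 × 1.293/5.483 = 2.430 V.
I(R3) = V_A / R3 = 2.430/20.8 = 0.1168 mA.

I ≈ 0.117 mA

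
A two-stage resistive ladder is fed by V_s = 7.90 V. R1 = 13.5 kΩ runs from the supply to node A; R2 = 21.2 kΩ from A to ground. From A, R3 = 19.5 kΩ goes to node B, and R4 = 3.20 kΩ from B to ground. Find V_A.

V_A ≈ 3.54 V

Looking into the second stage from A: R3 + R4 = 22.70 kΩ appears in parallel with R2.
Effective lower resistance at A: R2 ‖ 22.70 = 10.96 kΩ.
V_A = 7.90 × 10.96/(13.5 + 10.96) = 3.540 V.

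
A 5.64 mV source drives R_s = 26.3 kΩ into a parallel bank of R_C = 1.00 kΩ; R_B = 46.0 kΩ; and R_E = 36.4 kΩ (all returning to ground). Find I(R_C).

I ≈ 0.197 µA

Equivalent of the parallel group: R_p = 0.9531 kΩ.
V_A = 5.64 × 0.9531/27.25 = 0.1972 mV.
Branch current I = V_A/R_C = 0.1972/1.00 = 0.1972 µA.
(Check via current divider: I_total = 0.2069 µA; share G_k/ΣG = 0.9531 → same result.)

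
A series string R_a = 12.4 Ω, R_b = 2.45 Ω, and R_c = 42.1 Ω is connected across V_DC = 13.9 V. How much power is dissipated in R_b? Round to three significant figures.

P ≈ 0.146 W

ΣR = 56.95 Ω → I = 13.9/56.95 = 0.2441 A.
V(R_b) = I·R = 0.5980 V; P = V·I = 0.5980 × 0.2441 = 0.1460 W.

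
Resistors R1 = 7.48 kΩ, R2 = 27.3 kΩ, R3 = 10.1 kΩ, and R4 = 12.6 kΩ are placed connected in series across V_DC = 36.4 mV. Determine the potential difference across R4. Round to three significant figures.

Total series resistance ΣR = 7.48 + 27.3 + 10.1 + 12.6 = 57.48 kΩ.
V = V_DC · R/ΣR = 36.4 × 0.2192 = 7.979 mV.

V ≈ 7.98 mV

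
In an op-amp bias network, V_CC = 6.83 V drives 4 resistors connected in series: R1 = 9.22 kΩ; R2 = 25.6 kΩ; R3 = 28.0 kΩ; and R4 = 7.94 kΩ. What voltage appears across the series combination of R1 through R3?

V ≈ 6.06 V

Total series resistance ΣR = 9.22 + 25.6 + 28.0 + 7.94 = 70.76 kΩ.
R_{R1..R3} = 9.22 + 25.6 + 28.0 = 62.82 kΩ.
By the voltage-divider rule, V = 6.83 × 62.82/70.76 = 6.064 V.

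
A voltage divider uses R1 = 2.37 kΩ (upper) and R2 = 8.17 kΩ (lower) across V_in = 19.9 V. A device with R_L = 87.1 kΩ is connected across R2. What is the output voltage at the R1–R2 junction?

V_out ≈ 15.1 V

The load sits in parallel with R2, giving an effective lower resistance R2' = R2·R_L/(R2+R_L) = 7.469 kΩ.
Then V_out = V_in · R2'/(R1 + R2') = 19.9 × 7.469/9.839 = 15.11 V.
(Unloaded it would be 15.4 V; the load pulls it down.)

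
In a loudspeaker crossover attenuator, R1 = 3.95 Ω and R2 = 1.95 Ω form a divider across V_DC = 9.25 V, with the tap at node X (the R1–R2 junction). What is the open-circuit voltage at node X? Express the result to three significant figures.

Open-circuit (no load on X): V_th = V_DC · R2/(R1 + R2) = 9.25 × 1.95/(3.950 + 1.95) = 3.057 V.

V_th ≈ 3.06 V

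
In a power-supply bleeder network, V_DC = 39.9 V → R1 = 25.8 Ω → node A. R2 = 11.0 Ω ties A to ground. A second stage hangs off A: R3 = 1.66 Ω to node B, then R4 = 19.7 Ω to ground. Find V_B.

The second stage (R3 + R4 = 21.36 Ω) loads node A in parallel with R2.
Effective lower resistance at A: R2 ‖ 21.36 = 7.261 Ω.
First divider: V_A = V_DC · 7.261/(25.8 + 7.261) = 8.763 V.
V_B = V_A × 0.9223 = 8.082 V.

V_B ≈ 8.08 V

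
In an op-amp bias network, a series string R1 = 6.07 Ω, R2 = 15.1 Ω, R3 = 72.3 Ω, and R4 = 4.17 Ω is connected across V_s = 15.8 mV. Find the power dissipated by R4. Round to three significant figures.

Series current I = V_s/ΣR = 15.8/97.64 = 0.1618 mA.
V(R4) = I·R = 0.6748 mV; P = V·I = 0.6748 × 0.1618 = 0.1092 µW.

P ≈ 0.109 µW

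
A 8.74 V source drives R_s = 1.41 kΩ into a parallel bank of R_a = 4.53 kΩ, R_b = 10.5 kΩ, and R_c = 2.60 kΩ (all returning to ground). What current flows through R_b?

Combine the parallel branches: R_p = (1/4.53 + 1/10.5 + 1/2.60)⁻¹ = 1.427 kΩ.
V_A = 8.74 × 1.427/2.837 = 4.397 V.
Branch current I = V_A/R_b = 4.397/10.5 = 0.4187 mA.

I ≈ 0.419 mA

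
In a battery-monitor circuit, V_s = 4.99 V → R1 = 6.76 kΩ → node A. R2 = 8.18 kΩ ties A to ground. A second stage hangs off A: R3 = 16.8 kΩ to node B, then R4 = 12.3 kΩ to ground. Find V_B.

Node A sees R2 in parallel with the series input of stage 2, R3 + R4 = 29.10 kΩ.
R2 ‖ (R3+R4) = 6.385 kΩ.
V_A = 4.99 × 6.385/(6.76 + 6.385) = 2.424 V.
V_B = V_A × 0.4227 = 1.025 V.

V_B ≈ 1.02 V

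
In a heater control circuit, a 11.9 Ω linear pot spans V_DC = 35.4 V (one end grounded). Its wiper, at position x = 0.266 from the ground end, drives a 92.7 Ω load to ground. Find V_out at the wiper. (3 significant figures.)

Lower segment x·R_p = 3.165 Ω; upper segment (1−x)·R_p = 8.735 Ω.
R_L loads the lower segment: effective lower R = 3.061 Ω.
Loaded-divider output: V_out = 35.4 × 0.2595 = 9.186 V.
(Unloaded: V_out = x·V_DC = 9.42 V.)

V_out ≈ 9.19 V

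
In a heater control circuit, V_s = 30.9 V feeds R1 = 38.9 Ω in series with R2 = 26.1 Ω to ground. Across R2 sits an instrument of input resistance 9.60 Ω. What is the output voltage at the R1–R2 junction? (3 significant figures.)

First combine the lower leg with the load: R2 ‖ R_L = 7.018 Ω.
Then V_out = V_s · R2'/(R1 + R2') = 30.9 × 7.018/45.92 = 4.723 V.
(Unloaded it would be 12.4 V; the load pulls it down.)

V_out ≈ 4.72 V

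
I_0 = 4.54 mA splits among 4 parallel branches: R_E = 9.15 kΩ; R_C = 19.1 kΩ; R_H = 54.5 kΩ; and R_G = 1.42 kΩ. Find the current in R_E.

ΣG = 1/9.15 + 1/19.1 + 1/54.5 + 1/1.42 = 0.8842.
By the current-divider rule, I = I_0 · G_k/ΣG = 4.54 × 0.1236 = 0.5611 mA.

I ≈ 0.561 mA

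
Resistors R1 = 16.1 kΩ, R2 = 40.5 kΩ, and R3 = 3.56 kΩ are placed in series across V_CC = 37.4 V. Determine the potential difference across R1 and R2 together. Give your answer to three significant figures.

Total series resistance ΣR = 16.1 + 40.5 + 3.56 = 60.16 kΩ.
R_{R1..R2} = 16.1 + 40.5 = 56.60 kΩ.
V = V_CC · R/ΣR = 37.4 × 0.9408 = 35.19 V.

V ≈ 35.2 V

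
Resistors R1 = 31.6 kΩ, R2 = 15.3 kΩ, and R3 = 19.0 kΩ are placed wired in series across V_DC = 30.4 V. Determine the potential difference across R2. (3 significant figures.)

Total series resistance ΣR = 31.6 + 15.3 + 19.0 = 65.90 kΩ.
By the voltage-divider rule, V = 30.4 × 15.30/65.90 = 7.058 V.

V ≈ 7.06 V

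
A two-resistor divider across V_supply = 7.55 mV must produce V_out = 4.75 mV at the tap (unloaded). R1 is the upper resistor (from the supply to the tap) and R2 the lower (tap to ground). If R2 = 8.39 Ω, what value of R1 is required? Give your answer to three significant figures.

V_out/V_supply = R2/(R1+R2) = 0.6291.
R1 = R2·(1/k − 1) = 8.39 × 0.5895 = 4.946 Ω.

R1 ≈ 4.95 Ω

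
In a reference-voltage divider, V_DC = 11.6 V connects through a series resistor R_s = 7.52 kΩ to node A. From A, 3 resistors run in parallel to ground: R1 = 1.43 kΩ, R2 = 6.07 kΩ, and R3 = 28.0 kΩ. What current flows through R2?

Parallel bank: R_p = 1/(1/1.43 + 1/6.07 + 1/28.0) = 1.111 kΩ.
Node voltage V_A = V_DC · R_p/(R_s + R_p) = 11.6 × 0.1288 = 1.494 V.
Branch current I = V_A/R2 = 1.494/6.07 = 0.2461 mA.
(Equivalently: I_total = 1.344 mA, then current-divider fraction G_k/ΣG = 0.1831.)

I ≈ 0.246 mA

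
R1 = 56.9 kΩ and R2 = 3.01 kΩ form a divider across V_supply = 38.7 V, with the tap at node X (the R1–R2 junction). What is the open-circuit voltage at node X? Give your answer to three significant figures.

V_th is the unloaded tap voltage: V_supply · R2/(R1+R2) = 38.7 × 0.05024 = 1.944 V.

V_th ≈ 1.94 V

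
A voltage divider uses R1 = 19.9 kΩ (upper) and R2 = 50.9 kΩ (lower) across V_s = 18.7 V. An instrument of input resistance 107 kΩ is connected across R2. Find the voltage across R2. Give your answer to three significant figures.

V_out ≈ 11.9 V

First combine the lower leg with the load: R2 ‖ R_L = 34.49 kΩ.
Voltage divider with the loaded lower leg: V_out = 18.7 × 34.49/(19.9 + 34.49) = 18.7 × 0.6341 = 11.86 V.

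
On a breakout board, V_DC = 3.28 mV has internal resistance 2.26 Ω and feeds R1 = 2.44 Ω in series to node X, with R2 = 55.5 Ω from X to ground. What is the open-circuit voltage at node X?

R1' = 2.26 + 2.44 = 4.700 Ω (source resistance + R1).
Open-circuit (no load on X): V_th = V_DC · R2/(R1' + R2) = 3.28 × 55.5/(4.700 + 55.5) = 3.024 mV.

V_th ≈ 3.02 mV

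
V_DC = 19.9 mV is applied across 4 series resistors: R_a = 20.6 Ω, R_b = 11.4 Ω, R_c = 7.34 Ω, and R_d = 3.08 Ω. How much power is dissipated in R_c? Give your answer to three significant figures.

P ≈ 1.62 µW

Series current I = V_DC/ΣR = 19.9/42.42 = 0.4691 mA.
V(R_c) = I·R = 3.443 mV; P = V·I = 3.443 × 0.4691 = 1.615 µW.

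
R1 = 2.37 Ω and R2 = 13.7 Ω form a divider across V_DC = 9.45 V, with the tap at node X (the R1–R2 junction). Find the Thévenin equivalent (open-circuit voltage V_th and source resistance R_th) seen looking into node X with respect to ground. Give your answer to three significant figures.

V_th is the unloaded tap voltage: V_DC · R2/(R1+R2) = 9.45 × 0.8525 = 8.056 V.
With V_DC suppressed (replaced by a short), R_th = R1 ‖ R2 = (2.370 × 13.7)/(2.370 + 13.7) = 2.020 Ω.

V_th ≈ 8.06 V, R_th ≈ 2.02 Ω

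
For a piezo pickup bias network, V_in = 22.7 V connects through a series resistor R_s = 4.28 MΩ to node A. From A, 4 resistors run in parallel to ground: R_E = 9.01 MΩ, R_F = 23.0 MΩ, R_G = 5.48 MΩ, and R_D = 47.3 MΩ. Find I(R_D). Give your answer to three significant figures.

Parallel bank: R_p = 1/(1/9.01 + 1/23.0 + 1/5.48 + 1/47.3) = 2.793 MΩ.
Node voltage V_A = V_in · R_p/(R_s + R_p) = 22.7 × 0.3948 = 8.963 V.
Branch current I = V_A/R_D = 8.963/47.3 = 0.1895 µA.
(Check via current divider: I_total = 3.210 µA; share G_k/ΣG = 0.05904 → same result.)

I ≈ 0.189 µA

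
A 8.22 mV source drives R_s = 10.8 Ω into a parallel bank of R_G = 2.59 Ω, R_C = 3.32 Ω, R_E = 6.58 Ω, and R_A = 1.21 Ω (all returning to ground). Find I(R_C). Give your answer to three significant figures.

Equivalent of the parallel group: R_p = 0.6003 Ω.
V_A = 8.22 × 0.6003/11.40 = 0.4329 mV.
I(R_C) = V_A / R_C = 0.4329/3.32 = 0.1304 mA.
(Check via current divider: I_total = 0.7210 mA; share G_k/ΣG = 0.1808 → same result.)

I ≈ 0.130 mA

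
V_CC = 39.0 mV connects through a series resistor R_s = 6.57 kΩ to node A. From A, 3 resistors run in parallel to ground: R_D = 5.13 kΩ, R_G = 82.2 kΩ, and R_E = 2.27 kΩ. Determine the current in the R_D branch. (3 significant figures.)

I ≈ 1.45 µA

Equivalent of the parallel group: R_p = 1.544 kΩ.
Node voltage V_A = V_CC · R_p/(R_s + R_p) = 39.0 × 0.1903 = 7.422 mV.
I(R_D) = V_A / R_D = 7.422/5.13 = 1.447 µA.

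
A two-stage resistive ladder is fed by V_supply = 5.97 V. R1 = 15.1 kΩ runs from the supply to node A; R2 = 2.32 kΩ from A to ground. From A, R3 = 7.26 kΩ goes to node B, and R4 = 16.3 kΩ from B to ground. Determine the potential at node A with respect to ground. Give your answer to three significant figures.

V_A ≈ 0.733 V

Node A sees R2 in parallel with the series input of stage 2, R3 + R4 = 23.56 kΩ.
Effective lower resistance at A: R2 ‖ 23.56 = 2.112 kΩ.
First divider: V_A = V_supply · 2.112/(15.1 + 2.112) = 0.7326 V.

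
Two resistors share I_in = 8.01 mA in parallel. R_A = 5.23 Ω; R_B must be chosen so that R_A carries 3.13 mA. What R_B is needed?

R_B ≈ 3.35 Ω

The fraction through R_A equals R_B/(R_A+R_B).
3.13/8.01 = R_B/(R_A + R_B) → R_B = R_A · (0.3908)/(1 − 0.3908) = 5.23 × 0.6414 = 3.354 Ω.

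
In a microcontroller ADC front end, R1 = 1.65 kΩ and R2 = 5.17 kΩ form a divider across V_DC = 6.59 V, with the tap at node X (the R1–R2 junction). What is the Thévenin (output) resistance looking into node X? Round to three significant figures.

Looking into X with the source shorted: R_th = R1·R2/(R1+R2) = 1.650 × 5.17/6.820 = 1.251 kΩ.

R_th ≈ 1.25 kΩ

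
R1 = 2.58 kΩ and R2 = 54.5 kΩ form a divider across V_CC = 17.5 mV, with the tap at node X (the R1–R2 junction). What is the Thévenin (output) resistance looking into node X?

R_th ≈ 2.46 kΩ

With V_CC suppressed (replaced by a short), R_th = R1 ‖ R2 = (2.580 × 54.5)/(2.580 + 54.5) = 2.463 kΩ.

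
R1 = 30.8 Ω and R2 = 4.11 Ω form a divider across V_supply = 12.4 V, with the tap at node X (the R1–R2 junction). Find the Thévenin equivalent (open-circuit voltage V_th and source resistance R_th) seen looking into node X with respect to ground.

With X open, the divider is unloaded: V_th = 12.4 × 4.11/34.91 = 1.460 V.
With V_supply suppressed (replaced by a short), R_th = R1 ‖ R2 = (30.80 × 4.11)/(30.80 + 4.11) = 3.626 Ω.

V_th ≈ 1.46 V, R_th ≈ 3.63 Ω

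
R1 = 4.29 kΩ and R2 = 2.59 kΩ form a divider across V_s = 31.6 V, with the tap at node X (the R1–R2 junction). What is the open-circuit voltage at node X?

Open-circuit (no load on X): V_th = V_s · R2/(R1 + R2) = 31.6 × 2.59/(4.290 + 2.59) = 11.90 V.

V_th ≈ 11.9 V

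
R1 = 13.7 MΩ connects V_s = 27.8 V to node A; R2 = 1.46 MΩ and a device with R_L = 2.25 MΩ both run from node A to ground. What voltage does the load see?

The load sits in parallel with R2, giving an effective lower resistance R2' = R2·R_L/(R2+R_L) = 0.8854 MΩ.
Now apply the divider: V_out = 27.8 × 0.06071 = 1.688 V.
(Unloaded it would be 2.68 V; the load pulls it down.)

V_out ≈ 1.69 V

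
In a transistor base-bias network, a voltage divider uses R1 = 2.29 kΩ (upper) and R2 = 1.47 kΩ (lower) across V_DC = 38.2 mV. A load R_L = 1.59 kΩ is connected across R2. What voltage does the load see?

V_out ≈ 9.55 mV

First combine the lower leg with the load: R2 ‖ R_L = 0.7638 kΩ.
Voltage divider with the loaded lower leg: V_out = 38.2 × 0.7638/(2.29 + 0.7638) = 38.2 × 0.2501 = 9.555 mV.
(Unloaded it would be 14.9 mV; the load pulls it down.)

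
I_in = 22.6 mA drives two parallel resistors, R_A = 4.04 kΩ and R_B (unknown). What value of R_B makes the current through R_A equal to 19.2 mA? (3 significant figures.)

The fraction through R_A equals R_B/(R_A+R_B).
With f = 0.8496, R_B = R_A · f/(1−f) = 4.04 × 5.647 = 22.81 kΩ.

R_B ≈ 22.8 kΩ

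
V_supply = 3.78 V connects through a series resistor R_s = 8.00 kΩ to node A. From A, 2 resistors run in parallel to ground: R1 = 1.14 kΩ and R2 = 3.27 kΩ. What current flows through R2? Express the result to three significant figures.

Equivalent of the parallel group: R_p = 0.8453 kΩ.
Node voltage V_A = V_supply · R_p/(R_s + R_p) = 3.78 × 0.09557 = 0.3612 V.
Branch current I = V_A/R2 = 0.3612/3.27 = 0.1105 mA.
(Check via current divider: I_total = 0.4273 mA; share G_k/ΣG = 0.2585 → same result.)

I ≈ 0.110 mA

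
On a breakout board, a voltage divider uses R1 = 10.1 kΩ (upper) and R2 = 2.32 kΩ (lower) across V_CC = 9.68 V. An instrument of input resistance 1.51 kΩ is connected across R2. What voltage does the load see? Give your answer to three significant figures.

R2 ‖ R_L = (2.32 × 1.51)/(2.32 + 1.51) = 0.9147 kΩ.
Then V_out = V_CC · R2'/(R1 + R2') = 9.68 × 0.9147/11.01 = 0.8038 V.

V_out ≈ 0.804 V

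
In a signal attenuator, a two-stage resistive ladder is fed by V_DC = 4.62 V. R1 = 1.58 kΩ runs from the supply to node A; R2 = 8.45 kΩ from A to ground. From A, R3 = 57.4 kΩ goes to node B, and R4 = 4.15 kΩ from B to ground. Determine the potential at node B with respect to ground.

V_B ≈ 0.257 V

Node A sees R2 in parallel with the series input of stage 2, R3 + R4 = 61.55 kΩ.
R2 ‖ (R3+R4) = 7.430 kΩ.
V_A = 4.62 × 7.430/(1.58 + 7.430) = 3.810 V.
Then the unloaded second divider: V_B = V_A × R4/(R3+R4) = 3.810 × 0.06742 = 0.2569 V.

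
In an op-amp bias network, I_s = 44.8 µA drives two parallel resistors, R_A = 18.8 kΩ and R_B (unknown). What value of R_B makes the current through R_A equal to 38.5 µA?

R_B ≈ 115 kΩ

Two-branch current divider: I_A = I_s · R_B/(R_A + R_B).
38.5/44.8 = R_B/(R_A + R_B) → R_B = R_A · (0.8594)/(1 − 0.8594) = 18.8 × 6.111 = 114.9 kΩ.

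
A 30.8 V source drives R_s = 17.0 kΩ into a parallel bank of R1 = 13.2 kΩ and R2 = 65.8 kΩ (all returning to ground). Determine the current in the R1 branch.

Combine the parallel branches: R_p = (1/13.2 + 1/65.8)⁻¹ = 10.99 kΩ.
V_A = 30.8 × 10.99/27.99 = 12.10 V.
I(R1) = V_A / R1 = 12.10/13.2 = 0.9164 mA.
(Equivalently: I_total = 1.100 mA, then current-divider fraction G_k/ΣG = 0.8329.)

I ≈ 0.916 mA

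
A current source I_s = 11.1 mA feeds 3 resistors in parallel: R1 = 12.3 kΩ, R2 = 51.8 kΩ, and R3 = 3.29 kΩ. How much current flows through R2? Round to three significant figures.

I ≈ 0.530 mA

Conductances: ΣG = 1/12.3 + 1/51.8 + 1/3.29 = 0.4046 (1/kΩ).
R2 takes the fraction G_k/ΣG = 0.01931/0.4046 = 0.04772, so I = 11.1 × 0.04772 = 0.5297 mA.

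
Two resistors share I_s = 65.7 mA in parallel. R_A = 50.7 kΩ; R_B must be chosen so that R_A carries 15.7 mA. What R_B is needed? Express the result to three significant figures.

R_B ≈ 15.9 kΩ

In a two-way split, I_A/I_s = R_B/(R_A + R_B).
15.7/65.7 = R_B/(R_A + R_B) → R_B = R_A · (0.2390)/(1 − 0.2390) = 50.7 × 0.3140 = 15.92 kΩ.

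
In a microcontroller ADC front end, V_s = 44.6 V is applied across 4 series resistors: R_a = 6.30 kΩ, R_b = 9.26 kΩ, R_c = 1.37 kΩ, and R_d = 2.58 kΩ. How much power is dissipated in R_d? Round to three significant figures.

P ≈ 13.5 mW

The common current is I = 44.6/19.51 = 2.286 mA.
P(R_d) = I²·R_d = (2.286)² × 2.58 = 13.48 mW.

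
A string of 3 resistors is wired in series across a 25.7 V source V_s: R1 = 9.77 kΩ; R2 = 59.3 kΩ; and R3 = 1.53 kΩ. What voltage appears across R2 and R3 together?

Series total: ΣR = 9.77 + 59.3 + 1.53 = 70.60 kΩ.
R_{R2..R3} = 59.3 + 1.53 = 60.83 kΩ.
Voltage divider: V = V_s · (60.83 / 70.60) = 25.7 × 0.8616 = 22.14 V.

V ≈ 22.1 V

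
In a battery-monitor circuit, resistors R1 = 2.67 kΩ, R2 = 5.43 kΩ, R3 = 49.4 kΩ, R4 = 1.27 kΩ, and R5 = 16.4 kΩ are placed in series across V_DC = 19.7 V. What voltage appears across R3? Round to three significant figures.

Series total: ΣR = 2.67 + 5.43 + 49.4 + 1.27 + 16.4 = 75.17 kΩ.
Voltage divider: V = V_DC · (49.40 / 75.17) = 19.7 × 0.6572 = 12.95 V.

V ≈ 12.9 V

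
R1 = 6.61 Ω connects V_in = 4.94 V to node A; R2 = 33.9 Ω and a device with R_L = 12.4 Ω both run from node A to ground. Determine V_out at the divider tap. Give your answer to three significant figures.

First combine the lower leg with the load: R2 ‖ R_L = 9.079 Ω.
Now apply the divider: V_out = 4.94 × 0.5787 = 2.859 V.

V_out ≈ 2.86 V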